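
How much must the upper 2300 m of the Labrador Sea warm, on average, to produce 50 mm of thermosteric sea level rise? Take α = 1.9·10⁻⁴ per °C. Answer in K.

ΔT = Δh/(αH) = 0.05 / (1.9×10⁻⁴ × 2300) ≈ 0.1144 K

ΔT ≈ 0.11 K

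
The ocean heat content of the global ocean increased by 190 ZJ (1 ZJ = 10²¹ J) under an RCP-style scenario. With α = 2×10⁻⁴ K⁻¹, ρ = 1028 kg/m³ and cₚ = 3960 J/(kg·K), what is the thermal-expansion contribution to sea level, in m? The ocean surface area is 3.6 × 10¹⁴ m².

Per unit area: Q = 190×10²¹ / (3.6×10¹⁴) ≈ 5.278×10⁸ J/m²
Δh = αQ/(ρcₚ) = 2×10⁻⁴ × 5.278×10⁸ / (1028 × 3960) ≈ 0.025931 m

Δh = 0.0259 m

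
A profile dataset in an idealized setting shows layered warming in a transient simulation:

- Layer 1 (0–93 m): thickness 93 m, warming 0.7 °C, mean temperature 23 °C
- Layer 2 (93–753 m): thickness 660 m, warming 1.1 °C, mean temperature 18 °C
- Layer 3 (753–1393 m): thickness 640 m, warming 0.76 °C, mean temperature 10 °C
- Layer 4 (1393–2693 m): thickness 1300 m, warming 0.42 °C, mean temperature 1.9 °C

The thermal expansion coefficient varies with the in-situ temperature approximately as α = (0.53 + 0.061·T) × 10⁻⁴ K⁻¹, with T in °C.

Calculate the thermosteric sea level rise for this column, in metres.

Δh ≈ 0.22 m

Layer 1: α = (0.53 + 0.061×23)×10⁻⁴ = 1.933×10⁻⁴ K⁻¹
Layer 2: α = (0.53 + 0.061×18)×10⁻⁴ = 1.628×10⁻⁴ K⁻¹
Layer 3: α = (0.53 + 0.061×10)×10⁻⁴ = 1.14×10⁻⁴ K⁻¹
Layer 4: α = (0.53 + 0.061×1.9)×10⁻⁴ = 0.6459×10⁻⁴ K⁻¹
0–93 m: 93 × 1.933×10⁻⁴ × 0.7 = 0.01258383 m
Layer 2: 1.1 × 660 × 1.628×10⁻⁴ = 0.1181928 m
Layer 3: 1.14×10⁻⁴ × 0.76 × 640 = 0.0554496 m
0.42 × 1300 × 0.6459×10⁻⁴ = 0.03526614 m
Δh = 0.01258383 + 0.1181928 + 0.0554496 + 0.03526614 = 0.22149237 m ≈ 0.22 m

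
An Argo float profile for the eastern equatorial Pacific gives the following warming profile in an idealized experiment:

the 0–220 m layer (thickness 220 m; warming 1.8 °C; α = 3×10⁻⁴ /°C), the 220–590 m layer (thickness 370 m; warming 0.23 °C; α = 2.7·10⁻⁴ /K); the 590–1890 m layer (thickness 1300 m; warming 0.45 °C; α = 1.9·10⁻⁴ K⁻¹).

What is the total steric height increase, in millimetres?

Layer 1: 1.8 × 220 × 3×10⁻⁴ = 0.11880 m
2.7×10⁻⁴ × 0.23 × 370 = 0.022977 m
590–1890 m: 1300 × 1.9×10⁻⁴ × 0.45 = 0.11115 m
Δh = 0.11880 + 0.022977 + 0.11115 = 0.252927 m

250 mm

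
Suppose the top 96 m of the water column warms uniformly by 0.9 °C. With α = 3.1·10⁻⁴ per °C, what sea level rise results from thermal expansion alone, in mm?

Δh = αΔT·H = 3.1×10⁻⁴ × 0.9 × 96 = 0.026784 m

about 26.8 mm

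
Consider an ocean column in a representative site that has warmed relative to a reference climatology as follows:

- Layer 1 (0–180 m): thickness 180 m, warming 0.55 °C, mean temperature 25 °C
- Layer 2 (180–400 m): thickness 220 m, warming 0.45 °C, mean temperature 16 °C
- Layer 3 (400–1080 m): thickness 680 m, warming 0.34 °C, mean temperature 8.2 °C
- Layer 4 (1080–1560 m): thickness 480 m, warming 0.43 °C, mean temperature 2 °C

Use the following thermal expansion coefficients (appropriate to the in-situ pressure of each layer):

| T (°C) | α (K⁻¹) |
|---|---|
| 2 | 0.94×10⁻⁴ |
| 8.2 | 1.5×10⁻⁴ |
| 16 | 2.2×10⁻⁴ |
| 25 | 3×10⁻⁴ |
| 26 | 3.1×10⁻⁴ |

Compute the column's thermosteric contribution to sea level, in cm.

10.6 cm

Layer 1 at 25 °C → α = 3×10⁻⁴ K⁻¹
Layer 2 at 16 °C → α = 2.2×10⁻⁴ K⁻¹
Layer 3 at 8.2 °C → α = 1.5×10⁻⁴ K⁻¹
Layer 4 at 2 °C → α = 0.94×10⁻⁴ K⁻¹
180 × 3×10⁻⁴ × 0.55 = 0.02970 m
180–400 m: 220 × 2.2×10⁻⁴ × 0.45 = 0.02178 m
Layer 3: 0.34 × 680 × 1.5×10⁻⁴ = 0.03468 m
480 × 0.43 × 0.94×10⁻⁴ = 0.0194016 m
Δh = 0.02970 + 0.02178 + 0.03468 + 0.0194016 = 0.1055616 m ≈ 10.6 cm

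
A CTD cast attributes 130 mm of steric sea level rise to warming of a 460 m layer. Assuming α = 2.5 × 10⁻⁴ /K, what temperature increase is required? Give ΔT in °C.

about 1.13 °C

ΔT = Δh/(αH) = 0.13 / (2.5×10⁻⁴ × 460) ≈ 1.130 °C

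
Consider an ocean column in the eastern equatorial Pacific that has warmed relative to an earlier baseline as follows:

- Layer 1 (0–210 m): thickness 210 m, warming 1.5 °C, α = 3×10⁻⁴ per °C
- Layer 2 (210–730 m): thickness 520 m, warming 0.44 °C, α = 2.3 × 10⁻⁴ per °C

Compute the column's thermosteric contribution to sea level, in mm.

147 mm

Layer 1: 3×10⁻⁴ × 210 × 1.5 = 0.09450 m
Layer 2: 0.44 × 520 × 2.3×10⁻⁴ = 0.052624 m
Δh = 0.09450 + 0.052624 = 0.147124 m ≈ 147 mm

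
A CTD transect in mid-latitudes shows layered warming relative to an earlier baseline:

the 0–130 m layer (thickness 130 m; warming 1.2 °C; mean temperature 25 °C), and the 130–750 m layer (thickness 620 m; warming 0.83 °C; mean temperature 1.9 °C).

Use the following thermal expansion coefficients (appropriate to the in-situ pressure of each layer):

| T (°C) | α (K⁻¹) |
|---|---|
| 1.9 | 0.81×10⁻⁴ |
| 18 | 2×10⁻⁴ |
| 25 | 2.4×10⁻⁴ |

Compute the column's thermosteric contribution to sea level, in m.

Δh = 0.079 m

Layer 1 at 25 °C → α = 2.4×10⁻⁴ K⁻¹
Layer 2 at 1.9 °C → α = 0.81×10⁻⁴ K⁻¹
1.2 × 2.4×10⁻⁴ × 130 = 0.03744 m
Layer 2: 620 × 0.83 × 0.81×10⁻⁴ = 0.0416826 m
Δh = 0.03744 + 0.0416826 = 0.0791226 m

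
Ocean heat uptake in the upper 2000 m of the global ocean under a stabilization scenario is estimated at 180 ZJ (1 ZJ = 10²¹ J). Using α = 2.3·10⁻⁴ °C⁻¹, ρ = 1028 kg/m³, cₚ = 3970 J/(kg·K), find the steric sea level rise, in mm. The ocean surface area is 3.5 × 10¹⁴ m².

Per unit area: Q = 180×10²¹ / (3.5×10¹⁴) ≈ 5.143×10⁸ J/m²
Δh = αQ/(ρcₚ) = 2.3×10⁻⁴ × 5.143×10⁸ / (1028 × 3970) ≈ 0.028984 m

Δh ≈ 29.0 mm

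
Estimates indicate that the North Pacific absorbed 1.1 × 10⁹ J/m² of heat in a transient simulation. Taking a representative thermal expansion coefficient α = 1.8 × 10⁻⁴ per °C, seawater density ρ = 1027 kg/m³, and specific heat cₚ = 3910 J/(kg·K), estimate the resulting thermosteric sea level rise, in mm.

Δh = αQ/(ρcₚ) = 1.8×10⁻⁴ × 1.1×10⁹ / (1027 × 3910) ≈ 0.049308 m

about 49.3 mm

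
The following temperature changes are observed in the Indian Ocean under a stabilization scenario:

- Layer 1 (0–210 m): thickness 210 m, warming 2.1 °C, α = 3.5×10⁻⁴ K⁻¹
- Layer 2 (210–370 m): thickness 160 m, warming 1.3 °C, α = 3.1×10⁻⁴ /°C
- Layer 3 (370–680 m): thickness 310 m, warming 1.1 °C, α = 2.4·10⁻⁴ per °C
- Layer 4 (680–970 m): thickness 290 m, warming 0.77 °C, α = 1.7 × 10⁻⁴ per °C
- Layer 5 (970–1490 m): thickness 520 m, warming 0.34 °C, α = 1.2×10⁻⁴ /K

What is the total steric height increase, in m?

Layer 1: 3.5×10⁻⁴ × 2.1 × 210 = 0.15435 m
160 × 1.3 × 3.1×10⁻⁴ = 0.06448 m
370–680 m: 310 × 2.4×10⁻⁴ × 1.1 = 0.08184 m
Layer 4: 0.77 × 290 × 1.7×10⁻⁴ = 0.037961 m
1.2×10⁻⁴ × 0.34 × 520 = 0.021216 m
Δh = 0.15435 + 0.06448 + 0.08184 + 0.037961 + 0.021216 = 0.359847 m ≈ 0.360 m

Δh ≈ 0.360 m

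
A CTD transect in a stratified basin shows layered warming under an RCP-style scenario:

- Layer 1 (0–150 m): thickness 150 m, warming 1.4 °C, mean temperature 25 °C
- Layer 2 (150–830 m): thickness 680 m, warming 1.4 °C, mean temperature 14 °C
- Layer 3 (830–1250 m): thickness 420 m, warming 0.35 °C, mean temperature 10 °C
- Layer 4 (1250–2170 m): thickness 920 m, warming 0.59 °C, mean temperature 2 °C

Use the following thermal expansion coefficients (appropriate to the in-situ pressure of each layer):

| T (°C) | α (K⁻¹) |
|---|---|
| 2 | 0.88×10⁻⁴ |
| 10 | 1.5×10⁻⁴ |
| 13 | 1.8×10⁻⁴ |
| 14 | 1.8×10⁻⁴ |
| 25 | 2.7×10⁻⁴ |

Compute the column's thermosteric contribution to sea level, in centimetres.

Layer 1 at 25 °C → α = 2.7×10⁻⁴ K⁻¹
Layer 2 at 14 °C → α = 1.8×10⁻⁴ K⁻¹
Layer 3 at 10 °C → α = 1.5×10⁻⁴ K⁻¹
Layer 4 at 2 °C → α = 0.88×10⁻⁴ K⁻¹
1.4 × 150 × 2.7×10⁻⁴ = 0.05670 m
1.8×10⁻⁴ × 1.4 × 680 = 0.17136 m
830–1250 m: 420 × 1.5×10⁻⁴ × 0.35 = 0.02205 m
Layer 4: 0.88×10⁻⁴ × 0.59 × 920 = 0.0477664 m
Δh = 0.05670 + 0.17136 + 0.02205 + 0.0477664 = 0.2978764 m

about 30 cm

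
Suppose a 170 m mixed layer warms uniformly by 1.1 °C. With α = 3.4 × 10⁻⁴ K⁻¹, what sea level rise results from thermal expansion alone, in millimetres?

Δh = 64 mm

Δh = αΔT·H = 3.4×10⁻⁴ × 1.1 × 170 = 0.06358 m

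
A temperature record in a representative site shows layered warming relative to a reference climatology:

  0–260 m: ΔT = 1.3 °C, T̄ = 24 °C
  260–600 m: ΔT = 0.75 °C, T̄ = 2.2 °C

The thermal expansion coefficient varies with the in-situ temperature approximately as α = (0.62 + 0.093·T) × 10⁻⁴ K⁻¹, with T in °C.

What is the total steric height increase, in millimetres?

117 mm

Layer 1: α = (0.62 + 0.093×24)×10⁻⁴ = 2.852×10⁻⁴ K⁻¹
Layer 2: α = (0.62 + 0.093×2.2)×10⁻⁴ = 0.8246×10⁻⁴ K⁻¹
0–260 m: 260 × 2.852×10⁻⁴ × 1.3 = 0.0963976 m
340 × 0.8246×10⁻⁴ × 0.75 = 0.0210273 m
Δh = 0.0963976 + 0.0210273 = 0.1174249 m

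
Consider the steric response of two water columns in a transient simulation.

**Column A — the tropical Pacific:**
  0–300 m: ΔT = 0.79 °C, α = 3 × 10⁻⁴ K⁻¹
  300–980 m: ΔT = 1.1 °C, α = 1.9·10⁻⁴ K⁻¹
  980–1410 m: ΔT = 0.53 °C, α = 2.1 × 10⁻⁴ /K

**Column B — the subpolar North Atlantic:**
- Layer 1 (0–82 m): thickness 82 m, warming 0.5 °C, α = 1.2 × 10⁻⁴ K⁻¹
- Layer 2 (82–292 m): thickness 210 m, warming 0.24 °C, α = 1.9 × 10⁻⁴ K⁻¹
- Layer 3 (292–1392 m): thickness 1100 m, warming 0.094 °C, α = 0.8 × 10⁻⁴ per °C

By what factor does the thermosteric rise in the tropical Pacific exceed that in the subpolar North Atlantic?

A 3×10⁻⁴ × 0.79 × 300 = 0.07110 m
A 300–980 m: 1.9×10⁻⁴ × 680 × 1.1 = 0.14212 m
A Layer 3: 0.53 × 430 × 2.1×10⁻⁴ = 0.047859 m
A total: 0.261079 m
B Layer 1: 0.5 × 82 × 1.2×10⁻⁴ = 0.00492 m
B 82–292 m: 210 × 0.24 × 1.9×10⁻⁴ = 0.009576 m
B 292–1392 m: 1100 × 0.094 × 0.8×10⁻⁴ = 0.008272 m
B total: 0.022768 m
Ratio: 0.261079 / 0.022768 ≈ 11.47

≈ 11.5×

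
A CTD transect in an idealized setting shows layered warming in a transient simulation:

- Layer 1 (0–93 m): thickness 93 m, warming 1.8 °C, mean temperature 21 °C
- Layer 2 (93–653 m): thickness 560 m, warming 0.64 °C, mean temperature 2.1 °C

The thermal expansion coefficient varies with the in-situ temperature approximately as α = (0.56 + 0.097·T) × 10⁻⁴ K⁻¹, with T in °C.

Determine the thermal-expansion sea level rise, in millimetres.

Layer 1: α = (0.56 + 0.097×21)×10⁻⁴ = 2.597×10⁻⁴ K⁻¹
Layer 2: α = (0.56 + 0.097×2.1)×10⁻⁴ = 0.7637×10⁻⁴ K⁻¹
93 × 1.8 × 2.597×10⁻⁴ = 0.04347378 m
0.64 × 0.7637×10⁻⁴ × 560 = 0.027371008 m
Δh = 0.04347378 + 0.027371008 = 0.070844788 m

Δh ≈ 70.8 mm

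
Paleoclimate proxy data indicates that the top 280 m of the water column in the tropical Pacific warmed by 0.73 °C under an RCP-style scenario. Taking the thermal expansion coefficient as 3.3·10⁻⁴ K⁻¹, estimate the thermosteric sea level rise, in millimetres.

Δh = αΔT·H = 3.3×10⁻⁴ × 0.73 × 280 = 0.067452 m

67.5 mm of thermosteric rise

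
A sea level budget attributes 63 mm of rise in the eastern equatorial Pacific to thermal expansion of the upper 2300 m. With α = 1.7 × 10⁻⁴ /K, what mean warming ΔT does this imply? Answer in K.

about 0.161 K

ΔT = Δh/(αH) = 0.063 / (1.7×10⁻⁴ × 2300) ≈ 0.1611 K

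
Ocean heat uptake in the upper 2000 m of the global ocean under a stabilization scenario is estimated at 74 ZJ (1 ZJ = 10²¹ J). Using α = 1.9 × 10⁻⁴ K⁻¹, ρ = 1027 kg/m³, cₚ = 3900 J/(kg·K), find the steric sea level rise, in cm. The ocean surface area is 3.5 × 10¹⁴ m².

Per unit area: Q = 74×10²¹ / (3.5×10¹⁴) ≈ 2.114×10⁸ J/m²
Δh = αQ/(ρcₚ) = 1.9×10⁻⁴ × 2.114×10⁸ / (1027 × 3900) ≈ 0.010028 m

1.00 cm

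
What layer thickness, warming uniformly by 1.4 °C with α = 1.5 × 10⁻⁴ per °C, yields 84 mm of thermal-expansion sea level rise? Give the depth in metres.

H = Δh/(αΔT) = 0.084 / (1.5×10⁻⁴ × 1.4) = 400.0 m

about 400 m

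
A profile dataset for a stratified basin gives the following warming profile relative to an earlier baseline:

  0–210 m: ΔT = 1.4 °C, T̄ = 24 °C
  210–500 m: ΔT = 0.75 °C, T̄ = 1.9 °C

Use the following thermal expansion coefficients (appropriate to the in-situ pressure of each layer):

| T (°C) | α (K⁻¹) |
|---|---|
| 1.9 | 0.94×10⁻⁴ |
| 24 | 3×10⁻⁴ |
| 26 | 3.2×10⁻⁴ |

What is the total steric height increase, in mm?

about 109 mm

Layer 1 at 24 °C → α = 3×10⁻⁴ K⁻¹
Layer 2 at 1.9 °C → α = 0.94×10⁻⁴ K⁻¹
Layer 1: 3×10⁻⁴ × 210 × 1.4 = 0.08820 m
290 × 0.75 × 0.94×10⁻⁴ = 0.020445 m
Δh = 0.08820 + 0.020445 = 0.108645 m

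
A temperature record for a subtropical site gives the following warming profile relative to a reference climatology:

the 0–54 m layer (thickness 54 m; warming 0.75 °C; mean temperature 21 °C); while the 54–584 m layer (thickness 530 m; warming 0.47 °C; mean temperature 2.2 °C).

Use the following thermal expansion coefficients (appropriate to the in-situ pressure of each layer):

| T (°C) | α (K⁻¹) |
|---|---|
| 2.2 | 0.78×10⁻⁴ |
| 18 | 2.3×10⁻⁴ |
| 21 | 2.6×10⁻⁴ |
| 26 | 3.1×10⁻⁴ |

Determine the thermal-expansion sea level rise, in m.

about 0.0300 m

Layer 1 at 21 °C → α = 2.6×10⁻⁴ K⁻¹
Layer 2 at 2.2 °C → α = 0.78×10⁻⁴ K⁻¹
0–54 m: 0.75 × 2.6×10⁻⁴ × 54 = 0.01053 m
0.47 × 0.78×10⁻⁴ × 530 = 0.0194298 m
Δh = 0.01053 + 0.0194298 = 0.0299598 m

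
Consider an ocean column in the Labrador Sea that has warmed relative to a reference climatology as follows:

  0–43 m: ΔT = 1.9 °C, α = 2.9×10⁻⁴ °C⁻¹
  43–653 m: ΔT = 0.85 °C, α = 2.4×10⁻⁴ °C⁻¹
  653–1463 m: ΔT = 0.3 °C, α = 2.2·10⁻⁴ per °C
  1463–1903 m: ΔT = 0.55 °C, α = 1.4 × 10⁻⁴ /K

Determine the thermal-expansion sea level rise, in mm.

Δh = 240 mm

Layer 1: 2.9×10⁻⁴ × 43 × 1.9 = 0.023693 m
43–653 m: 610 × 2.4×10⁻⁴ × 0.85 = 0.12444 m
Layer 3: 810 × 2.2×10⁻⁴ × 0.3 = 0.05346 m
Layer 4: 1.4×10⁻⁴ × 0.55 × 440 = 0.03388 m
Δh = 0.023693 + 0.12444 + 0.05346 + 0.03388 = 0.235473 m ≈ 240 mm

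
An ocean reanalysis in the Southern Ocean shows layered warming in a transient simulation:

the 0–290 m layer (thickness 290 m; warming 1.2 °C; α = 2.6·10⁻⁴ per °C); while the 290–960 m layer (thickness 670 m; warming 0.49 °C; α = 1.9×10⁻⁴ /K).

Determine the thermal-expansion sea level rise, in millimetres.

0–290 m: 1.2 × 290 × 2.6×10⁻⁴ = 0.09048 m
Layer 2: 1.9×10⁻⁴ × 670 × 0.49 = 0.062377 m
Δh = 0.09048 + 0.062377 = 0.152857 m ≈ 150 mm

Δh ≈ 150 mm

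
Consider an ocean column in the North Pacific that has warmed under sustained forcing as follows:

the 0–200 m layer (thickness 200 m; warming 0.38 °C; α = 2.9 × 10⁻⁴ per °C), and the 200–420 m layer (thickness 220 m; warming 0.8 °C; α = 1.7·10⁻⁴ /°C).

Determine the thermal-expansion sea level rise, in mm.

2.9×10⁻⁴ × 0.38 × 200 = 0.02204 m
1.7×10⁻⁴ × 220 × 0.8 = 0.02992 m
Δh = 0.02204 + 0.02992 = 0.05196 m

52.0 mm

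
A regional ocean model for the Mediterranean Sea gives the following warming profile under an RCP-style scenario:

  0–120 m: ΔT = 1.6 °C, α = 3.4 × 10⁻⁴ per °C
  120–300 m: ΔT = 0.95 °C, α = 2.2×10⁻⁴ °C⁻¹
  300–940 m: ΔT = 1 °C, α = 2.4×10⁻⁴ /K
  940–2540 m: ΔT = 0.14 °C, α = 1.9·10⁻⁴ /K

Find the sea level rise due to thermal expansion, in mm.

299 mm of thermosteric rise

120 × 1.6 × 3.4×10⁻⁴ = 0.06528 m
Layer 2: 180 × 0.95 × 2.2×10⁻⁴ = 0.03762 m
Layer 3: 1 × 640 × 2.4×10⁻⁴ = 0.15360 m
0.14 × 1.9×10⁻⁴ × 1600 = 0.04256 m
Δh = 0.06528 + 0.03762 + 0.15360 + 0.04256 = 0.29906 m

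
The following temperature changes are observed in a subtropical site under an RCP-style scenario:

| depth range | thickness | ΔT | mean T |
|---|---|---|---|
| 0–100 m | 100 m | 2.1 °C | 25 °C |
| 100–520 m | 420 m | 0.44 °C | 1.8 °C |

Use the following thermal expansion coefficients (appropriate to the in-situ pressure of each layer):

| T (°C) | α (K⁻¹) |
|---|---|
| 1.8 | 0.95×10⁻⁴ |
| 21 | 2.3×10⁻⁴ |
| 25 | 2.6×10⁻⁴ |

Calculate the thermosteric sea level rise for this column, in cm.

Layer 1 at 25 °C → α = 2.6×10⁻⁴ K⁻¹
Layer 2 at 1.8 °C → α = 0.95×10⁻⁴ K⁻¹
2.6×10⁻⁴ × 100 × 2.1 = 0.05460 m
420 × 0.44 × 0.95×10⁻⁴ = 0.017556 m
Δh = 0.05460 + 0.017556 = 0.072156 m

Δh = 7.2 cm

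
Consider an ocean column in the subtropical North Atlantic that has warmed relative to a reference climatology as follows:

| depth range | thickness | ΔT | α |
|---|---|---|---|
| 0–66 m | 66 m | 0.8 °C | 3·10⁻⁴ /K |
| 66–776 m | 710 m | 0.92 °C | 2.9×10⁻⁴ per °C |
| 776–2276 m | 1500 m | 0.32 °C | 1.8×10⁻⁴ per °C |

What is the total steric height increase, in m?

Layer 1: 0.8 × 66 × 3×10⁻⁴ = 0.01584 m
Layer 2: 2.9×10⁻⁴ × 0.92 × 710 = 0.189428 m
0.32 × 1500 × 1.8×10⁻⁴ = 0.08640 m
Δh = 0.01584 + 0.189428 + 0.08640 = 0.291668 m ≈ 0.292 m

0.292 m of thermosteric rise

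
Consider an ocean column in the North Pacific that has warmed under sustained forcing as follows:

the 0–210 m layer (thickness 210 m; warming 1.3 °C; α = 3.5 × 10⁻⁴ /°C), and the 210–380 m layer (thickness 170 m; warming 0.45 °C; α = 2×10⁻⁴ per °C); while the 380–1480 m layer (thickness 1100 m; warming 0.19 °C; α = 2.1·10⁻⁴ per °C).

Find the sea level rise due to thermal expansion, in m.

Δh ≈ 0.155 m

3.5×10⁻⁴ × 210 × 1.3 = 0.09555 m
Layer 2: 0.45 × 2×10⁻⁴ × 170 = 0.01530 m
380–1480 m: 0.19 × 2.1×10⁻⁴ × 1100 = 0.04389 m
Δh = 0.09555 + 0.01530 + 0.04389 = 0.15474 m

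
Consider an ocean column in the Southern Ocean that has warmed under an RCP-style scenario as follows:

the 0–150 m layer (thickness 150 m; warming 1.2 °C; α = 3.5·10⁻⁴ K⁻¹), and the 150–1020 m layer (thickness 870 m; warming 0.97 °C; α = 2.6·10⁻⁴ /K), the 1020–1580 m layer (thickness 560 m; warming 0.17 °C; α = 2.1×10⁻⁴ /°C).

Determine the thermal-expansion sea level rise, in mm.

Δh ≈ 302 mm

Layer 1: 150 × 3.5×10⁻⁴ × 1.2 = 0.06300 m
150–1020 m: 0.97 × 870 × 2.6×10⁻⁴ = 0.219414 m
560 × 0.17 × 2.1×10⁻⁴ = 0.019992 m
Δh = 0.06300 + 0.219414 + 0.019992 = 0.302406 m ≈ 302 mm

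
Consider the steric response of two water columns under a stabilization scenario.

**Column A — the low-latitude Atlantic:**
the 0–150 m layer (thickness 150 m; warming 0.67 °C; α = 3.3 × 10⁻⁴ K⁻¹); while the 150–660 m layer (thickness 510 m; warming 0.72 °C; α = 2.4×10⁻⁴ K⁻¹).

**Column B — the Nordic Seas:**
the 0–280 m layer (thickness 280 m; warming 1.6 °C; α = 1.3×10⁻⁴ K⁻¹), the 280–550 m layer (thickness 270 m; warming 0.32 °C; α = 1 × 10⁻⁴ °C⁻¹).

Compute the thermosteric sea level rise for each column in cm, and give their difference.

A Layer 1: 0.67 × 150 × 3.3×10⁻⁴ = 0.033165 m
A 150–660 m: 2.4×10⁻⁴ × 0.72 × 510 = 0.088128 m
A total: 0.121293 m
B 280 × 1.3×10⁻⁴ × 1.6 = 0.05824 m
B Layer 2: 0.32 × 1×10⁻⁴ × 270 = 0.00864 m
B total: 0.06688 m
Difference: 0.121293 − 0.06688 = 0.054413 m

A: 12 cm; B: 6.7 cm; difference 5.4 cm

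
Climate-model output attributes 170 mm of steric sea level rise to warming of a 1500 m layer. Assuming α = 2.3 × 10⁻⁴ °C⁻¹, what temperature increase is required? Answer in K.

0.493 K

ΔT = Δh/(αH) = 0.17 / (2.3×10⁻⁴ × 1500) ≈ 0.4928 K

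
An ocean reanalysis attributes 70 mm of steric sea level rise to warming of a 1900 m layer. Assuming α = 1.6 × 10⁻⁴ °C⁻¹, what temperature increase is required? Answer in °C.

0.23 °C

ΔT = Δh/(αH) = 0.07 / (1.6×10⁻⁴ × 1900) ≈ 0.2303 °C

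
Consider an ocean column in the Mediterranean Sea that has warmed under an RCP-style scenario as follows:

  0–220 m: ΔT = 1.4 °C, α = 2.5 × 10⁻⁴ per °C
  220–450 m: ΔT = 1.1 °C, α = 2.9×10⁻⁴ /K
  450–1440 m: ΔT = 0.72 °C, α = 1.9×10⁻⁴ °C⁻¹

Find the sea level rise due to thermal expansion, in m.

Layer 1: 220 × 2.5×10⁻⁴ × 1.4 = 0.07700 m
220–450 m: 230 × 1.1 × 2.9×10⁻⁴ = 0.07337 m
0.72 × 990 × 1.9×10⁻⁴ = 0.135432 m
Δh = 0.07700 + 0.07337 + 0.135432 = 0.285802 m

Δh = 0.286 m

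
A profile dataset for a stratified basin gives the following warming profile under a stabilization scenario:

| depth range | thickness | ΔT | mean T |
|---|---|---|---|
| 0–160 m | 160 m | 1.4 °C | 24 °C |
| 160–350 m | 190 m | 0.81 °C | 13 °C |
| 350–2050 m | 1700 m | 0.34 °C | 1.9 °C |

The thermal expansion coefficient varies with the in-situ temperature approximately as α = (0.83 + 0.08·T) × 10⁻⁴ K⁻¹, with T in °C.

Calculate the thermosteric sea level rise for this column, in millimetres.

about 147 mm

Layer 1: α = (0.83 + 0.08×24)×10⁻⁴ = 2.75×10⁻⁴ K⁻¹
Layer 2: α = (0.83 + 0.08×13)×10⁻⁴ = 1.87×10⁻⁴ K⁻¹
Layer 3: α = (0.83 + 0.08×1.9)×10⁻⁴ = 0.982×10⁻⁴ K⁻¹
Layer 1: 1.4 × 160 × 2.75×10⁻⁴ = 0.06160 m
160–350 m: 190 × 0.81 × 1.87×10⁻⁴ = 0.0287793 m
350–2050 m: 1700 × 0.982×10⁻⁴ × 0.34 = 0.0567596 m
Δh = 0.06160 + 0.0287793 + 0.0567596 = 0.1471389 m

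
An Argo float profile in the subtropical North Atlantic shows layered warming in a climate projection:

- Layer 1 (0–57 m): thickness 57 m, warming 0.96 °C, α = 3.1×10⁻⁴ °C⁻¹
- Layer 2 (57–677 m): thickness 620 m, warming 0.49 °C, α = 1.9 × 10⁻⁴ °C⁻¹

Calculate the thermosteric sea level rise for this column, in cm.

Layer 1: 57 × 0.96 × 3.1×10⁻⁴ = 0.0169632 m
0.49 × 620 × 1.9×10⁻⁴ = 0.057722 m
Δh = 0.0169632 + 0.057722 = 0.0746852 m

Δh ≈ 7.47 cm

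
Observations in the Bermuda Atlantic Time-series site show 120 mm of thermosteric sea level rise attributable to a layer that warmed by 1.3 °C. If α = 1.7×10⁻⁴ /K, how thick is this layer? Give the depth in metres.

H = Δh/(αΔT) = 0.12 / (1.7×10⁻⁴ × 1.3) ≈ 543.0 m

543 m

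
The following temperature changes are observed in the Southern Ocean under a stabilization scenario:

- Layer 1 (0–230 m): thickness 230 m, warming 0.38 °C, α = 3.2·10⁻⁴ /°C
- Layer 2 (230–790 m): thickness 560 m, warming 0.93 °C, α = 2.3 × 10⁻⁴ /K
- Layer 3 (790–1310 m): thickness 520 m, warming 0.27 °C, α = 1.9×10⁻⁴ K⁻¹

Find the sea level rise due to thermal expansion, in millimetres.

0–230 m: 0.38 × 3.2×10⁻⁴ × 230 = 0.027968 m
Layer 2: 2.3×10⁻⁴ × 0.93 × 560 = 0.119784 m
Layer 3: 0.27 × 1.9×10⁻⁴ × 520 = 0.026676 m
Δh = 0.027968 + 0.119784 + 0.026676 = 0.174428 m ≈ 174 mm

Δh ≈ 174 mm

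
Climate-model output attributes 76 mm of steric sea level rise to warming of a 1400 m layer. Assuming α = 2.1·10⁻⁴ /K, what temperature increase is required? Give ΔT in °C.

ΔT ≈ 0.259 °C

ΔT = Δh/(αH) = 0.076 / (2.1×10⁻⁴ × 1400) ≈ 0.2585 °C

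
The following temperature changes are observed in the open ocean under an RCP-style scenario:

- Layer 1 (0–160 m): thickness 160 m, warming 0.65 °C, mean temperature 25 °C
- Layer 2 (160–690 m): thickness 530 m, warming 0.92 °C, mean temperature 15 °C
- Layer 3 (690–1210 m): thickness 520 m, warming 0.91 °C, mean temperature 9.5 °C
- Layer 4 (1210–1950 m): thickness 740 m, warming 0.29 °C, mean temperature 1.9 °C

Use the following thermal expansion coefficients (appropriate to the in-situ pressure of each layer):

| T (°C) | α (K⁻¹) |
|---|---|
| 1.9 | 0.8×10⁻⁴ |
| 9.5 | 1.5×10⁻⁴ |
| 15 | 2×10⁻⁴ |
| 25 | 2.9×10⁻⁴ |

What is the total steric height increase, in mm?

Layer 1 at 25 °C → α = 2.9×10⁻⁴ K⁻¹
Layer 2 at 15 °C → α = 2×10⁻⁴ K⁻¹
Layer 3 at 9.5 °C → α = 1.5×10⁻⁴ K⁻¹
Layer 4 at 1.9 °C → α = 0.8×10⁻⁴ K⁻¹
160 × 0.65 × 2.9×10⁻⁴ = 0.03016 m
Layer 2: 0.92 × 2×10⁻⁴ × 530 = 0.09752 m
0.91 × 520 × 1.5×10⁻⁴ = 0.07098 m
Layer 4: 0.29 × 740 × 0.8×10⁻⁴ = 0.017168 m
Δh = 0.03016 + 0.09752 + 0.07098 + 0.017168 = 0.215828 m ≈ 216 mm

Δh = 216 mm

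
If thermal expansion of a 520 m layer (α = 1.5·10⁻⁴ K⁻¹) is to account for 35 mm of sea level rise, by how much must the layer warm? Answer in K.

ΔT ≈ 0.449 K

ΔT = Δh/(αH) = 0.035 / (1.5×10⁻⁴ × 520) ≈ 0.4487 K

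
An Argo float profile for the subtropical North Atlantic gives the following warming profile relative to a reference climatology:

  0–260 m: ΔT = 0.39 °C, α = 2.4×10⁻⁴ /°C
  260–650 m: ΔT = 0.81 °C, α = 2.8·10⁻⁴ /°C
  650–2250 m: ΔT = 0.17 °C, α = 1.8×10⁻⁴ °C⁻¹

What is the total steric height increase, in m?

Δh ≈ 0.162 m

2.4×10⁻⁴ × 260 × 0.39 = 0.024336 m
Layer 2: 390 × 2.8×10⁻⁴ × 0.81 = 0.088452 m
650–2250 m: 1600 × 1.8×10⁻⁴ × 0.17 = 0.04896 m
Δh = 0.024336 + 0.088452 + 0.04896 = 0.161748 m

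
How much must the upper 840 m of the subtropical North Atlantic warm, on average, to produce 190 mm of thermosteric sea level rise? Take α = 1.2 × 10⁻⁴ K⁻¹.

1.9 °C

ΔT = Δh/(αH) = 0.19 / (1.2×10⁻⁴ × 840) ≈ 1.885 °C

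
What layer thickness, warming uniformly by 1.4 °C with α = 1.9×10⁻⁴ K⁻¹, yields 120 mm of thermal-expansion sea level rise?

451 m

H = Δh/(αΔT) = 0.12 / (1.9×10⁻⁴ × 1.4) ≈ 451.1 m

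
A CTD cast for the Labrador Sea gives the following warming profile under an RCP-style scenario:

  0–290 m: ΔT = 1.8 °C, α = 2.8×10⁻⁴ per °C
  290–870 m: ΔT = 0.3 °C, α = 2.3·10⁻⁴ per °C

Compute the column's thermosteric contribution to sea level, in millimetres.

2.8×10⁻⁴ × 1.8 × 290 = 0.14616 m
Layer 2: 580 × 2.3×10⁻⁴ × 0.3 = 0.04002 m
Δh = 0.14616 + 0.04002 = 0.18618 m

190 mm of thermosteric rise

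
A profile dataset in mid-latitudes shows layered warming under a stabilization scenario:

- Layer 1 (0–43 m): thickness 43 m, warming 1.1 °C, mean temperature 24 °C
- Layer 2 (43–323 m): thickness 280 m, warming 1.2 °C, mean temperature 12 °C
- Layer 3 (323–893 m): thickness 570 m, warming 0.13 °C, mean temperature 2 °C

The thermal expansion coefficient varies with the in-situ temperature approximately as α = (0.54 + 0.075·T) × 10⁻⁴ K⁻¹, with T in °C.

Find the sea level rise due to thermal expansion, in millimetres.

Layer 1: α = (0.54 + 0.075×24)×10⁻⁴ = 2.34×10⁻⁴ K⁻¹
Layer 2: α = (0.54 + 0.075×12)×10⁻⁴ = 1.44×10⁻⁴ K⁻¹
Layer 3: α = (0.54 + 0.075×2)×10⁻⁴ = 0.69×10⁻⁴ K⁻¹
0–43 m: 1.1 × 43 × 2.34×10⁻⁴ = 0.0110682 m
43–323 m: 1.2 × 280 × 1.44×10⁻⁴ = 0.048384 m
570 × 0.13 × 0.69×10⁻⁴ = 0.0051129 m
Δh = 0.0110682 + 0.048384 + 0.0051129 = 0.0645651 m

64.6 mm of thermosteric rise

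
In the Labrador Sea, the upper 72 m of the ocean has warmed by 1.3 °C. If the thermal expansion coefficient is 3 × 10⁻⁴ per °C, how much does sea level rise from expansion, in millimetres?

28.1 mm

Δh = αΔT·H = 3×10⁻⁴ × 1.3 × 72 = 0.02808 m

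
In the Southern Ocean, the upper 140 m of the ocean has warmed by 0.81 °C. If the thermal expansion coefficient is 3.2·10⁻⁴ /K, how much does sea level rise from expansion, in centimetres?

Δh ≈ 3.6 cm

Δh = αΔT·H = 3.2×10⁻⁴ × 0.81 × 140 = 0.036288 m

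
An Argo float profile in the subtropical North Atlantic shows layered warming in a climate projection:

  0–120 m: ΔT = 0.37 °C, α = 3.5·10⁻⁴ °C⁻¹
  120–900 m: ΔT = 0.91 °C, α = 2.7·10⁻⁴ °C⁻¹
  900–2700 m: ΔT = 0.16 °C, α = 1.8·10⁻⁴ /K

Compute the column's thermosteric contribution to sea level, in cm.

25.9 cm

0–120 m: 0.37 × 120 × 3.5×10⁻⁴ = 0.01554 m
Layer 2: 0.91 × 780 × 2.7×10⁻⁴ = 0.191646 m
1800 × 0.16 × 1.8×10⁻⁴ = 0.05184 m
Δh = 0.01554 + 0.191646 + 0.05184 = 0.259026 m ≈ 25.9 cm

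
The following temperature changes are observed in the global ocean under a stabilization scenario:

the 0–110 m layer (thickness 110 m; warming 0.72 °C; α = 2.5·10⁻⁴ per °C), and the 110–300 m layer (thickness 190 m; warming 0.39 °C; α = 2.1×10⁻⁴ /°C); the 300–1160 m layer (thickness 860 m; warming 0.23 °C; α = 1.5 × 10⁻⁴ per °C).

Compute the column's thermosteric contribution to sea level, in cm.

Layer 1: 110 × 0.72 × 2.5×10⁻⁴ = 0.01980 m
110–300 m: 2.1×10⁻⁴ × 0.39 × 190 = 0.015561 m
300–1160 m: 0.23 × 1.5×10⁻⁴ × 860 = 0.02967 m
Δh = 0.01980 + 0.015561 + 0.02967 = 0.065031 m

Δh ≈ 6.5 cm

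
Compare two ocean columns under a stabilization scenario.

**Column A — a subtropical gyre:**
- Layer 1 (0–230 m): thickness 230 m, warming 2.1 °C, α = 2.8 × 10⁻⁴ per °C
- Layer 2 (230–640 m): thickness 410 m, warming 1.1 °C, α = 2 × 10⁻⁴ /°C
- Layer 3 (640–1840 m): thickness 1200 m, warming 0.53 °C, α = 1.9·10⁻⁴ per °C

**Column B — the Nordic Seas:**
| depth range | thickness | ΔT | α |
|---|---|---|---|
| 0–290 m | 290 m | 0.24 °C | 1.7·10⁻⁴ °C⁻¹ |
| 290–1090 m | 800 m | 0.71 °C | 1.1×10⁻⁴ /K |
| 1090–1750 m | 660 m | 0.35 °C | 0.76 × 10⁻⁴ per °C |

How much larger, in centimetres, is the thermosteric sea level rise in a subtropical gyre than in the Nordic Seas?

A 0–230 m: 230 × 2.1 × 2.8×10⁻⁴ = 0.13524 m
A Layer 2: 2×10⁻⁴ × 1.1 × 410 = 0.09020 m
A Layer 3: 1200 × 0.53 × 1.9×10⁻⁴ = 0.12084 m
A total: 0.34628 m
B Layer 1: 0.24 × 1.7×10⁻⁴ × 290 = 0.011832 m
B Layer 2: 1.1×10⁻⁴ × 0.71 × 800 = 0.06248 m
B Layer 3: 0.76×10⁻⁴ × 0.35 × 660 = 0.017556 m
B total: 0.091868 m
Difference: 0.34628 − 0.091868 = 0.254412 m

25.4 cm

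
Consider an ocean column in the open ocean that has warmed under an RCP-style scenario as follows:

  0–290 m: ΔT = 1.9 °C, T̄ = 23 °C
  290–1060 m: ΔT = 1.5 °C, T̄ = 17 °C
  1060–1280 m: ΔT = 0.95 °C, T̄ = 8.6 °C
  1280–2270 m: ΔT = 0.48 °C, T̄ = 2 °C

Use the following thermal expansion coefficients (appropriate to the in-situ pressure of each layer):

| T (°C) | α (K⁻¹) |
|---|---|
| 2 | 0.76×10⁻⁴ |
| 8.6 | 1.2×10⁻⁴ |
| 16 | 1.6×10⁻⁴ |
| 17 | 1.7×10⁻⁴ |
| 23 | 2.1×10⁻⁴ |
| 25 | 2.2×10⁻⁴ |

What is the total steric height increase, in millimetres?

Δh ≈ 370 mm

Layer 1 at 23 °C → α = 2.1×10⁻⁴ K⁻¹
Layer 2 at 17 °C → α = 1.7×10⁻⁴ K⁻¹
Layer 3 at 8.6 °C → α = 1.2×10⁻⁴ K⁻¹
Layer 4 at 2 °C → α = 0.76×10⁻⁴ K⁻¹
290 × 1.9 × 2.1×10⁻⁴ = 0.11571 m
290–1060 m: 1.5 × 1.7×10⁻⁴ × 770 = 0.19635 m
Layer 3: 1.2×10⁻⁴ × 220 × 0.95 = 0.02508 m
0.76×10⁻⁴ × 0.48 × 990 = 0.0361152 m
Δh = 0.11571 + 0.19635 + 0.02508 + 0.0361152 = 0.3732552 m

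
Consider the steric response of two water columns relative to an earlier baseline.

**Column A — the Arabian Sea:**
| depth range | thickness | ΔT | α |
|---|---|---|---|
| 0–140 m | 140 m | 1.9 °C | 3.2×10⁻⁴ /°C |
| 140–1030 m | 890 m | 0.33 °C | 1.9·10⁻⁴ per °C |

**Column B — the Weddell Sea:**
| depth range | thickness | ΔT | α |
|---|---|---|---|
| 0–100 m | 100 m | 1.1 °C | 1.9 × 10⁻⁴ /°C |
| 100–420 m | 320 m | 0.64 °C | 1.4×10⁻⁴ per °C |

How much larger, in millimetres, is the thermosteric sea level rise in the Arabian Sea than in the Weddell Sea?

91 mm larger

A 0–140 m: 3.2×10⁻⁴ × 140 × 1.9 = 0.08512 m
A 1.9×10⁻⁴ × 0.33 × 890 = 0.055803 m
A total: 0.140923 m
B Layer 1: 100 × 1.9×10⁻⁴ × 1.1 = 0.02090 m
B 320 × 1.4×10⁻⁴ × 0.64 = 0.028672 m
B total: 0.049572 m
Difference: 0.140923 − 0.049572 = 0.091351 m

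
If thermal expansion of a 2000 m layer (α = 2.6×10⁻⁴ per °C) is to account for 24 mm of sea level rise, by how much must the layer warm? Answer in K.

0.0462 K

ΔT = Δh/(αH) = 0.024 / (2.6×10⁻⁴ × 2000) ≈ 0.04615 K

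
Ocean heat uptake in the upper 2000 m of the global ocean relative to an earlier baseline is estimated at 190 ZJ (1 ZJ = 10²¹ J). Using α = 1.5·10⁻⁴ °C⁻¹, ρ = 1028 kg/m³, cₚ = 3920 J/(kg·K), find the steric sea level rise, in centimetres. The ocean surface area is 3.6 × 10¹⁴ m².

Per unit area: Q = 190×10²¹ / (3.6×10¹⁴) ≈ 5.278×10⁸ J/m²
Δh = αQ/(ρcₚ) = 1.5×10⁻⁴ × 5.278×10⁸ / (1028 × 3920) ≈ 0.019646 m

Δh ≈ 2.0 cm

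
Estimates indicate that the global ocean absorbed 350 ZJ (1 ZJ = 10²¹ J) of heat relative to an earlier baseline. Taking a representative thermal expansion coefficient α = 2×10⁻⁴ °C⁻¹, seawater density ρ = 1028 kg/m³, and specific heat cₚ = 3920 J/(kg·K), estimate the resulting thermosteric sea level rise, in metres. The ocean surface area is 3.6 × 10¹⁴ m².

Δh ≈ 0.0483 m

Per unit area: Q = 350×10²¹ / (3.6×10¹⁴) ≈ 9.722×10⁸ J/m²
Δh = αQ/(ρcₚ) = 2×10⁻⁴ × 9.722×10⁸ / (1028 × 3920) ≈ 0.048251 m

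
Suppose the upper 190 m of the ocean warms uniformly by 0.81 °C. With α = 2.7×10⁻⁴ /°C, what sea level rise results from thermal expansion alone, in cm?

Δh ≈ 4.16 cm

Δh = αΔT·H = 2.7×10⁻⁴ × 0.81 × 190 = 0.041553 m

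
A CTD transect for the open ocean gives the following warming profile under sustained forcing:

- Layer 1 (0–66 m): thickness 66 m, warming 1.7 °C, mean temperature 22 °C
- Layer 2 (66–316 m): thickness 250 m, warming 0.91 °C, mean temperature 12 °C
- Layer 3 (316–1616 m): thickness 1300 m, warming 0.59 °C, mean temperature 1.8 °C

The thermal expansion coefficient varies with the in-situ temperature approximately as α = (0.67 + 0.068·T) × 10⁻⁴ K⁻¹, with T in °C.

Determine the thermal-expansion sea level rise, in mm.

119 mm

Layer 1: α = (0.67 + 0.068×22)×10⁻⁴ = 2.166×10⁻⁴ K⁻¹
Layer 2: α = (0.67 + 0.068×12)×10⁻⁴ = 1.486×10⁻⁴ K⁻¹
Layer 3: α = (0.67 + 0.068×1.8)×10⁻⁴ = 0.7924×10⁻⁴ K⁻¹
2.166×10⁻⁴ × 1.7 × 66 = 0.02430252 m
66–316 m: 0.91 × 1.486×10⁻⁴ × 250 = 0.0338065 m
316–1616 m: 0.7924×10⁻⁴ × 1300 × 0.59 = 0.06077708 m
Δh = 0.02430252 + 0.0338065 + 0.06077708 = 0.1188861 m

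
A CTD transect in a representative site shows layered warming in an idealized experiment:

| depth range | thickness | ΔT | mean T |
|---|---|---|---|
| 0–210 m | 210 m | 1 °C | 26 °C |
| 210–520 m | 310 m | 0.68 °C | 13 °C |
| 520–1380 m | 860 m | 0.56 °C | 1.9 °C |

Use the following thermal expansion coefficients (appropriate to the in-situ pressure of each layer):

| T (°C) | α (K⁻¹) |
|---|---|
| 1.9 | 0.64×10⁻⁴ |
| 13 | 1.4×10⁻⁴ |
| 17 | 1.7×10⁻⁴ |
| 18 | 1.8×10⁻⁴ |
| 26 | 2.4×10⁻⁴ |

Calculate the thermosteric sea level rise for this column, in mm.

Δh ≈ 110 mm

Layer 1 at 26 °C → α = 2.4×10⁻⁴ K⁻¹
Layer 2 at 13 °C → α = 1.4×10⁻⁴ K⁻¹
Layer 3 at 1.9 °C → α = 0.64×10⁻⁴ K⁻¹
0–210 m: 2.4×10⁻⁴ × 210 × 1 = 0.05040 m
Layer 2: 0.68 × 1.4×10⁻⁴ × 310 = 0.029512 m
Layer 3: 0.56 × 860 × 0.64×10⁻⁴ = 0.0308224 m
Δh = 0.05040 + 0.029512 + 0.0308224 = 0.1107344 m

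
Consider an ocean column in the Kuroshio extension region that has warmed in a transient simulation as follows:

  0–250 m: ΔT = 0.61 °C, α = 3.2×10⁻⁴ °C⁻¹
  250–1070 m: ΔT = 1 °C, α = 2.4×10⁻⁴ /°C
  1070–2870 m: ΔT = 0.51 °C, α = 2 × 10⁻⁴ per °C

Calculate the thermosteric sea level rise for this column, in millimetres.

429 mm of thermosteric rise

3.2×10⁻⁴ × 0.61 × 250 = 0.04880 m
Layer 2: 2.4×10⁻⁴ × 820 × 1 = 0.19680 m
Layer 3: 1800 × 2×10⁻⁴ × 0.51 = 0.18360 m
Δh = 0.04880 + 0.19680 + 0.18360 = 0.42920 m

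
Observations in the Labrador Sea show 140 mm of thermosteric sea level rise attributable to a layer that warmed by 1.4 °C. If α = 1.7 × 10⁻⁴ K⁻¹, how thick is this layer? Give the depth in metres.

H = Δh/(αΔT) = 0.14 / (1.7×10⁻⁴ × 1.4) ≈ 588.2 m

590 m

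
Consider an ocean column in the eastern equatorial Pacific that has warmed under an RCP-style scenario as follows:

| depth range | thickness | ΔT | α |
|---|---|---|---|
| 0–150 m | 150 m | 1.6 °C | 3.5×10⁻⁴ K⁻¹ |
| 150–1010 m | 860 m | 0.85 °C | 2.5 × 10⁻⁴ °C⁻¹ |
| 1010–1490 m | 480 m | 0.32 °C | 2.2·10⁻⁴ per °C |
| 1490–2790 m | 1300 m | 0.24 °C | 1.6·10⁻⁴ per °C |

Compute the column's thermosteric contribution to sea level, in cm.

Δh = 35.0 cm

150 × 3.5×10⁻⁴ × 1.6 = 0.08400 m
150–1010 m: 0.85 × 860 × 2.5×10⁻⁴ = 0.18275 m
480 × 2.2×10⁻⁴ × 0.32 = 0.033792 m
1.6×10⁻⁴ × 1300 × 0.24 = 0.04992 m
Δh = 0.08400 + 0.18275 + 0.033792 + 0.04992 = 0.350462 m ≈ 35.0 cm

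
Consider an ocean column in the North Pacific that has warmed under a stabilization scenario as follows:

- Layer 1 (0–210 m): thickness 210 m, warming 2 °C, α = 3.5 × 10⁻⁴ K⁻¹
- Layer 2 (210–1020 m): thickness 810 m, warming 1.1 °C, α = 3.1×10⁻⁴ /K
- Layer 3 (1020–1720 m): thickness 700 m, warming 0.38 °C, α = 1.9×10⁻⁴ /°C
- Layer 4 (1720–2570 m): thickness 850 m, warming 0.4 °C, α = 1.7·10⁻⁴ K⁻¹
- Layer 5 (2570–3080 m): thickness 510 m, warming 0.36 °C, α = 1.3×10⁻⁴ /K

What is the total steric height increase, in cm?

55.5 cm of thermosteric rise

Layer 1: 210 × 2 × 3.5×10⁻⁴ = 0.14700 m
Layer 2: 1.1 × 3.1×10⁻⁴ × 810 = 0.27621 m
700 × 1.9×10⁻⁴ × 0.38 = 0.05054 m
Layer 4: 1.7×10⁻⁴ × 0.4 × 850 = 0.05780 m
2570–3080 m: 1.3×10⁻⁴ × 510 × 0.36 = 0.023868 m
Δh = 0.14700 + 0.27621 + 0.05054 + 0.05780 + 0.023868 = 0.555418 m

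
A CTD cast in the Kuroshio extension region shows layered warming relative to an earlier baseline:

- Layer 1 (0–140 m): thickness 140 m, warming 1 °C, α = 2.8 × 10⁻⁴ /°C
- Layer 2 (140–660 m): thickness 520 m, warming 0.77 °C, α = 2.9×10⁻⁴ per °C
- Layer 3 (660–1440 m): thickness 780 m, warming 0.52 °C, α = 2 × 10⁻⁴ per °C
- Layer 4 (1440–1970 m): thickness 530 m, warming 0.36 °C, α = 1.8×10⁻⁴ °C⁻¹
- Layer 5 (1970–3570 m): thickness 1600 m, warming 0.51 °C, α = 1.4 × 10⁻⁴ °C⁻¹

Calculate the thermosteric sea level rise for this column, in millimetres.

Layer 1: 1 × 2.8×10⁻⁴ × 140 = 0.03920 m
0.77 × 2.9×10⁻⁴ × 520 = 0.116116 m
660–1440 m: 2×10⁻⁴ × 780 × 0.52 = 0.08112 m
Layer 4: 530 × 1.8×10⁻⁴ × 0.36 = 0.034344 m
1.4×10⁻⁴ × 1600 × 0.51 = 0.11424 m
Δh = 0.03920 + 0.116116 + 0.08112 + 0.034344 + 0.11424 = 0.38502 m

Δh = 385 mm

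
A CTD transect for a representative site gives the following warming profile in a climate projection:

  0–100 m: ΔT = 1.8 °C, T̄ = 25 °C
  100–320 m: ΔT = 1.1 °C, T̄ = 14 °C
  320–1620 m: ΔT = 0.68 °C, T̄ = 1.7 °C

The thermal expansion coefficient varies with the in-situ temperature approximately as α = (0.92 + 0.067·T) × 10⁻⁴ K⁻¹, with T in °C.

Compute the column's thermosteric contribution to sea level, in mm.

Layer 1: α = (0.92 + 0.067×25)×10⁻⁴ = 2.595×10⁻⁴ K⁻¹
Layer 2: α = (0.92 + 0.067×14)×10⁻⁴ = 1.858×10⁻⁴ K⁻¹
Layer 3: α = (0.92 + 0.067×1.7)×10⁻⁴ = 1.0339×10⁻⁴ K⁻¹
0–100 m: 2.595×10⁻⁴ × 100 × 1.8 = 0.04671 m
220 × 1.1 × 1.858×10⁻⁴ = 0.0449636 m
Layer 3: 1.0339×10⁻⁴ × 0.68 × 1300 = 0.09139676 m
Δh = 0.04671 + 0.0449636 + 0.09139676 = 0.18307036 m ≈ 183 mm

Δh = 183 mm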